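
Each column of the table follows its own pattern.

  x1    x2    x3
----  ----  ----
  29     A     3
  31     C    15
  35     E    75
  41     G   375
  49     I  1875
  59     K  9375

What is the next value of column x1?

71

Column x1 — differences are 2, 4, 6, … (increasing by 2 each time): 29, 31, 35, 41, 49, 59 → 71.
Column x2: letters move forward 2 places in the alphabet; A, C, E, G, I, K → M.
Column x3: 3, 15, 75, 375, 1875, 9375 → 46875 (×5 each step).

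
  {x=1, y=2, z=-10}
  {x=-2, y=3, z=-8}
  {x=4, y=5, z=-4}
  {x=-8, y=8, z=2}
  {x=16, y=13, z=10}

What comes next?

X — ×(-2) each step: 1, -2, 4, -8, 16 → -32.
For the y, each term is the sum of the two before it: 2, 3, 5, 8, 13 → 21.
Z: differences are 2, 4, 6, … (increasing by 2 each time); -10, -8, -4, 2, 10 → 20.
Combining the parts gives {x=-32, y=21, z=20}.

{x=-32, y=21, z=20}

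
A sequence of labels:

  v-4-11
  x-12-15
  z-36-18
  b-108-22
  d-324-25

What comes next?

Letter: v, x, z, b, d → f (letters move forward 2 places in the alphabet, wrapping Z→A).
Second component: 4, 12, 36, 108, 324 → 972 (×3 each step).
Third component: alternating steps +4, +3, +4, +3, …; 11, 15, 18, 22, 25 → 29.
So the next label is f-972-29.

f-972-29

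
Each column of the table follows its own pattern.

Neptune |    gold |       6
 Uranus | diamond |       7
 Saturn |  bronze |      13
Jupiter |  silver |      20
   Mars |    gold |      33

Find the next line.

Planet — runs backward through the planets Mercury→Neptune: Neptune, Uranus, Saturn, Jupiter, Mars → Earth.
For the rank, repeats gold → diamond → bronze → silver: gold, diamond, bronze, silver, gold → diamond.
Third component: each term is the sum of the two before it, so 6, 7, 13, 20, 33 → 53.
Putting it together: Earth  diamond  53.

Earth  diamond  53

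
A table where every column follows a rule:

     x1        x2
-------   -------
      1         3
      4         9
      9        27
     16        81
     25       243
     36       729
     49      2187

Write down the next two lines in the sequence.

For the column x1, perfect squares: 1², 2², 3², …: 1, 4, 9, 16, 25, 36, 49 → 64 → 81.
For the column x2, ×3 each step: 3, 9, 27, 81, 243, 729, 2187 → 6561 → 19683.
So the next two lines are 64  6561 and 81  19683.

64  6561; 81  19683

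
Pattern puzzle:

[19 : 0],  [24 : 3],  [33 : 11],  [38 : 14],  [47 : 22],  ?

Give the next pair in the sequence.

First part: alternating steps +5, +9, +5, +9, …; 19, 24, 33, 38, 47 → 52.
Second part — alternating steps +3, +8, +3, +8, …: 0, 3, 11, 14, 22 → 25.
Combining the parts gives [52 : 25].

[52 : 25]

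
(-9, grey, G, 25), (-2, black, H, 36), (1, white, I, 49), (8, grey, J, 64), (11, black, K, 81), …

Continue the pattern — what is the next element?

(18, white, L, 100)

First slot: -9, -2, 1, 8, 11 → 18 (alternating steps +7, +3, +7, +3, …).
Shade: repeats grey → black → white, so grey, black, white, grey, black → white.
For the letter, letters move forward 1 place in the alphabet: G, H, I, J, K → L.
Fourth slot — perfect squares: 5², 6², 7², …: 25, 36, 49, 64, 81 → 100.
Combining the parts gives (18, white, L, 100).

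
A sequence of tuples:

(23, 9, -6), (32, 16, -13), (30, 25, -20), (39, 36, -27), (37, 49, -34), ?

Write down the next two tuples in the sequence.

For the first coordinate, alternating steps +9, −2, +9, −2, …: 23, 32, 30, 39, 37 → 46 → 44.
Second coordinate: perfect squares: 3², 4², 5², …; 9, 16, 25, 36, 49 → 64 → 81.
Third coordinate: −7 each step; -6, -13, -20, -27, -34 → -41 → -48.
So the next two tuples are (46, 64, -41) and (44, 81, -48).

(46, 64, -41), (44, 81, -48)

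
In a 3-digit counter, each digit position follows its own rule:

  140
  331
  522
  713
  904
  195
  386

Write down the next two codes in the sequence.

577, 768

First digit goes 1, 3, 5, 7, 9, 1, 3 → 5 → 7 (+2 each step, mod 10).
Second digit: −1 each step, mod 10; 4, 3, 2, 1, 0, 9, 8 → 7 → 6.
Third digit — +1 each step, mod 10: 0, 1, 2, 3, 4, 5, 6 → 7 → 8.
Putting the parts together: 577 and then 768.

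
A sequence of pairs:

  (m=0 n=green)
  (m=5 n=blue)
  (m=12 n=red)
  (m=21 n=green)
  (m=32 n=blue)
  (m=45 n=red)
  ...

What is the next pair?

M: differences are 5, 7, 9, … (increasing by 2 each time); 0, 5, 12, 21, 32, 45 → 60.
N: repeats green → blue → red, so green, blue, red, green, blue, red → green.
So the next pair is (m=60 n=green).

(m=60 n=green)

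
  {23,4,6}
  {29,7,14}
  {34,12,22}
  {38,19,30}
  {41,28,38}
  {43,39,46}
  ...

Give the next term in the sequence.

First value: 23, 29, 34, 38, 41, 43 → 44 (differences are 6, 5, 4, … (decreasing by 1 each time)).
For the second value, differences are 3, 5, 7, … (increasing by 2 each time): 4, 7, 12, 19, 28, 39 → 52.
For the third value, +8 each step: 6, 14, 22, 30, 38, 46 → 54.
Putting it together: {44,52,54}.

{44,52,54}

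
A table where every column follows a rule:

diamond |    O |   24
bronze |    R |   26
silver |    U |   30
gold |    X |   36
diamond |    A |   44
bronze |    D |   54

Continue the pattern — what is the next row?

Rank goes diamond, bronze, silver, gold, diamond, bronze → silver (repeats diamond → bronze → silver → gold).
For the letter, letters move forward 3 places in the alphabet, wrapping Z→A: O, R, U, X, A, D → G.
For the third component, differences are 2, 4, 6, … (increasing by 2 each time): 24, 26, 30, 36, 44, 54 → 66.
Putting it together: silver  G  66.

silver  G  66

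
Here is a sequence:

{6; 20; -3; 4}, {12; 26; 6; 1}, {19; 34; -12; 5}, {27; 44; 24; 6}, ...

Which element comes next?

First coordinate: differences are 6, 7, 8, … (increasing by 1 each time), so 6, 12, 19, 27 → 36.
Second coordinate: differences are 6, 8, 10, … (increasing by 2 each time), so 20, 26, 34, 44 → 56.
Third coordinate goes -3, 6, -12, 24 → -48 (×(-2) each step).
Fourth coordinate goes 4, 1, 5, 6 → 11 (each term is the sum of the two before it).
So the next element is {36; 56; -48; 11}.

{36; 56; -48; 11}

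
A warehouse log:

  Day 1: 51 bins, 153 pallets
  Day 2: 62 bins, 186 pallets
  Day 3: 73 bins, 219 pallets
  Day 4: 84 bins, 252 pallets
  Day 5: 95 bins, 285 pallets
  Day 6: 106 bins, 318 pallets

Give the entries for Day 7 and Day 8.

For the bins, +11 each step: 51, 62, 73, 84, 95, 106 → 117 → 128.
Pallets goes 153, 186, 219, 252, 285, 318 → 351 → 384 (always 3 × the bins).
So the next two records are 117 bins, 351 pallets and 128 bins, 384 pallets.

117 bins, 351 pallets; 128 bins, 384 pallets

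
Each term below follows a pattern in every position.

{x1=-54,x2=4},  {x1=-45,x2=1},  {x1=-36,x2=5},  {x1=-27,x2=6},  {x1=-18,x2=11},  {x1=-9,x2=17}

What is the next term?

{x1=0,x2=28}

X1: +9 each step, so -54, -45, -36, -27, -18, -9 → 0.
X2: each term is the sum of the two before it, so 4, 1, 5, 6, 11, 17 → 28.
Putting it together: {x1=0,x2=28}.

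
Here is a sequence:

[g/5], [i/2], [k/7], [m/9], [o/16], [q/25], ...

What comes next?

[s/41]

For the letter, letters move forward 2 places in the alphabet: g, i, k, m, o, q → s.
Second coordinate — each term is the sum of the two before it: 5, 2, 7, 9, 16, 25 → 41.
Combining the parts gives [s/41].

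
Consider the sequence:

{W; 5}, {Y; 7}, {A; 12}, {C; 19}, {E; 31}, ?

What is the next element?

For the letter, letters move forward 2 places in the alphabet, wrapping Z→A: W, Y, A, C, E → G.
Second coordinate: 5, 7, 12, 19, 31 → 50 (each term is the sum of the two before it).
Putting it together: {G; 50}.

{G; 50}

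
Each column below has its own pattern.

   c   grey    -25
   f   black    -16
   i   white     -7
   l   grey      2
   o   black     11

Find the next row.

r  white  20

Letter: c, f, i, l, o → r (letters move forward 3 places in the alphabet).
Shade: repeats grey → black → white; grey, black, white, grey, black → white.
Third component goes -25, -16, -7, 2, 11 → 20 (+9 each step).
Putting it together: r  white  20.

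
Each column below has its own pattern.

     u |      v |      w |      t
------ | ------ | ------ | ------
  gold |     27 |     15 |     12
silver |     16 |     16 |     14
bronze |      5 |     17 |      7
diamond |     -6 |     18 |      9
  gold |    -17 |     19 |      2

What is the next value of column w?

Column w: 15, 16, 17, 18, 19 → 20 (+1 each step).

20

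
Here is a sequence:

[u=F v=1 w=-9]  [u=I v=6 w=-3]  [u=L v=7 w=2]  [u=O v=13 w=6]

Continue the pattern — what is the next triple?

[u=R v=20 w=9]

U — letters move forward 3 places in the alphabet: F, I, L, O → R.
V: each term is the sum of the two before it, so 1, 6, 7, 13 → 20.
W goes -9, -3, 2, 6 → 9 (differences are 6, 5, 4, … (decreasing by 1 each time)).
So the next triple is [u=R v=20 w=9].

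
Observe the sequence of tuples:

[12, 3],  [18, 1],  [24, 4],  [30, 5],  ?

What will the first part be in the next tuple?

First part: +6 each step; 12, 18, 24, 30 → 36.

36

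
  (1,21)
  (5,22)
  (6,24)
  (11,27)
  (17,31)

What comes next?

(28,36)

First value — each term is the sum of the two before it: 1, 5, 6, 11, 17 → 28.
Second value: 21, 22, 24, 27, 31 → 36 (differences are 1, 2, 3, … (increasing by 1 each time)).
Putting it together: (28,36).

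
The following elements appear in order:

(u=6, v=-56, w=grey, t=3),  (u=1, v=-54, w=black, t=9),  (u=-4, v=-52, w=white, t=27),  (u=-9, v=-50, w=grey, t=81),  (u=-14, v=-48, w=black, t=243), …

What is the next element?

(u=-19, v=-46, w=white, t=729)

U: −5 each step; 6, 1, -4, -9, -14 → -19.
V goes -56, -54, -52, -50, -48 → -46 (+2 each step).
W: grey, black, white, grey, black → white (repeats grey → black → white).
T: ×3 each step, so 3, 9, 27, 81, 243 → 729.
Putting it together: (u=-19, v=-46, w=white, t=729).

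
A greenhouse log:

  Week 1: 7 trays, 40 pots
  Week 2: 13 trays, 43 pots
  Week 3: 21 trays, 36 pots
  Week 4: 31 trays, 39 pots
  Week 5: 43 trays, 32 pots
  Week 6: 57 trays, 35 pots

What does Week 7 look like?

73 trays, 28 pots

Trays: 7, 13, 21, 31, 43, 57 → 73 (differences are 6, 8, 10, … (increasing by 2 each time)).
Pots — alternating steps +3, −7, +3, −7, …: 40, 43, 36, 39, 32, 35 → 28.
Putting it together: 73 trays, 28 pots.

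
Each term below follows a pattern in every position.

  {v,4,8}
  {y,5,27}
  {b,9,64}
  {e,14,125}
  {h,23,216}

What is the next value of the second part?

37

Second part goes 4, 5, 9, 14, 23 → 37 (each term is the sum of the two before it).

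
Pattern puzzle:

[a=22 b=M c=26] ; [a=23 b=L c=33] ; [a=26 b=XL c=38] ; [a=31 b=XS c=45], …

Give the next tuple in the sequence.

A: differences are 1, 3, 5, … (increasing by 2 each time); 22, 23, 26, 31 → 38.
B: runs through clothing sizes XS→XL; M, L, XL, XS → S.
C: alternating steps +7, +5, +7, +5, …, so 26, 33, 38, 45 → 50.
So the next tuple is [a=38 b=S c=50].

[a=38 b=S c=50]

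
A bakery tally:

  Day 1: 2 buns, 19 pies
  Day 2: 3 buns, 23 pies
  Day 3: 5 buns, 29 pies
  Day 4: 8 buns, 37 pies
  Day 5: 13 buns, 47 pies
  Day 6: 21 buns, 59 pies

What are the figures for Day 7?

Buns — each term is the sum of the two before it: 2, 3, 5, 8, 13, 21 → 34.
For the pies, differences are 4, 6, 8, … (increasing by 2 each time): 19, 23, 29, 37, 47, 59 → 73.
Putting it together: 34 buns, 73 pies.

34 buns, 73 pies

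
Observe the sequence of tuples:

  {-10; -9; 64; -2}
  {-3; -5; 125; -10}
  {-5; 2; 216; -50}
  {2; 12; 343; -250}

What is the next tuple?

{0; 25; 512; -1250}

First part: -10, -3, -5, 2 → 0 (alternating steps +7, −2, +7, −2, …).
Second part goes -9, -5, 2, 12 → 25 (differences are 4, 7, 10, … (increasing by 3 each time)).
For the third part, perfect cubes: 4³, 5³, 6³, …: 64, 125, 216, 343 → 512.
Fourth part: -2, -10, -50, -250 → -1250 (×5 each step).
Putting it together: {0; 25; 512; -1250}.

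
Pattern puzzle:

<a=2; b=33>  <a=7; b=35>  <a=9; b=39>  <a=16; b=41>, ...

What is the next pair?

A: each term is the sum of the two before it; 2, 7, 9, 16 → 25.
B: 33, 35, 39, 41 → 45 (alternating steps +2, +4, +2, +4, …).
So the next pair is <a=25; b=45>.

<a=25; b=45>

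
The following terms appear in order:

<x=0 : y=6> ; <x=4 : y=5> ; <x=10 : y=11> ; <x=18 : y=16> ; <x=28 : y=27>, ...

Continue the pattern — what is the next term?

X — differences are 4, 6, 8, … (increasing by 2 each time): 0, 4, 10, 18, 28 → 40.
Y: 6, 5, 11, 16, 27 → 43 (each term is the sum of the two before it).
So the next term is <x=40 : y=43>.

<x=40 : y=43>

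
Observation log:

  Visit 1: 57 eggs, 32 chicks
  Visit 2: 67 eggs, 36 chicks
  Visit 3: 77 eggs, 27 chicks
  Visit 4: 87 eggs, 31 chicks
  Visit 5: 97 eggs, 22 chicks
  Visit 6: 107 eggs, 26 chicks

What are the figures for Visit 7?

Eggs — +10 each step: 57, 67, 77, 87, 97, 107 → 117.
Chicks — alternating steps +4, −9, +4, −9, …: 32, 36, 27, 31, 22, 26 → 17.
Putting it together: 117 eggs, 17 chicks.

117 eggs, 17 chicks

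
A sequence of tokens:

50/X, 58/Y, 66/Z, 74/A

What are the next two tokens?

82/B then 90/C

First component: 50, 58, 66, 74 → 82 → 90 (+8 each step).
Letter: letters move forward 1 place in the alphabet, wrapping Z→A, so X, Y, Z, A → B → C.
Putting the parts together: 82/B and then 90/C.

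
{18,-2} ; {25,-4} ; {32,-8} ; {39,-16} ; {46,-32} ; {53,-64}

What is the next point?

First entry: +7 each step, so 18, 25, 32, 39, 46, 53 → 60.
Second entry: ×2 each step; -2, -4, -8, -16, -32, -64 → -128.
Putting it together: {60,-128}.

{60,-128}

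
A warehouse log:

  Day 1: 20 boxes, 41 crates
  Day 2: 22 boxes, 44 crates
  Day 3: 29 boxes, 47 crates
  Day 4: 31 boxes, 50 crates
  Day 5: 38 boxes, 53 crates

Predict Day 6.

40 boxes, 56 crates

For the boxes, alternating steps +2, +7, +2, +7, …: 20, 22, 29, 31, 38 → 40.
Crates: +3 each step; 41, 44, 47, 50, 53 → 56.
Putting it together: 40 boxes, 56 crates.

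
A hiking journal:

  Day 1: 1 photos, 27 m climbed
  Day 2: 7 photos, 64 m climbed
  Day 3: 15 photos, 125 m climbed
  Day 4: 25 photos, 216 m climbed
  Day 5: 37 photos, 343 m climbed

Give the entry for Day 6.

51 photos, 512 m climbed

Photos — differences are 6, 8, 10, … (increasing by 2 each time): 1, 7, 15, 25, 37 → 51.
For the m climbed, perfect cubes: 3³, 4³, 5³, …: 27, 64, 125, 216, 343 → 512.
So the next record is 51 photos, 512 m climbed.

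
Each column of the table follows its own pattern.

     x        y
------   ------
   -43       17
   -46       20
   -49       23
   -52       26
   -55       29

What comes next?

Column x: −3 each step; -43, -46, -49, -52, -55 → -58.
Column y: together with the column x always sums to -26; 17, 20, 23, 26, 29 → 32.
Combining the parts gives -58  32.

-58  32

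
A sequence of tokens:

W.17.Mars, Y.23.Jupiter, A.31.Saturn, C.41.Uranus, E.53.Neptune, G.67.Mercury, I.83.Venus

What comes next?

Letter: W, Y, A, C, E, G, I → K (letters move forward 2 places in the alphabet, wrapping Z→A).
Second component: differences are 6, 8, 10, … (increasing by 2 each time), so 17, 23, 31, 41, 53, 67, 83 → 101.
Planet: runs through the planets Mercury→Neptune, so Mars, Jupiter, Saturn, Uranus, Neptune, Mercury, Venus → Earth.
Combining the parts gives K.101.Earth.

K.101.Earth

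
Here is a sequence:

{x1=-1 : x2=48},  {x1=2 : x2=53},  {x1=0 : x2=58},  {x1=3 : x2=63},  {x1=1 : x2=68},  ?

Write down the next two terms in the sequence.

{x1=4 : x2=73}, {x1=2 : x2=78}

X1: alternating steps +3, −2, +3, −2, …; -1, 2, 0, 3, 1 → 4 → 2.
X2: +5 each step, so 48, 53, 58, 63, 68 → 73 → 78.
Putting the parts together: {x1=4 : x2=73} and then {x1=2 : x2=78}.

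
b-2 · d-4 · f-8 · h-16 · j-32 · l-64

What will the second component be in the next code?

128

Letter: b, d, f, h, j, l → n (letters move forward 2 places in the alphabet).
For the second component, ×2 each step: 2, 4, 8, 16, 32, 64 → 128.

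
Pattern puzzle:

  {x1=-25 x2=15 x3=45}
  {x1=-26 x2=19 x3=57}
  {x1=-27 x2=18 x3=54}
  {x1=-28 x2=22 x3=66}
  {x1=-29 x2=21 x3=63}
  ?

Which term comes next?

{x1=-30 x2=25 x3=75}

For the x1, −1 each step: -25, -26, -27, -28, -29 → -30.
X2: alternating steps +4, −1, +4, −1, …; 15, 19, 18, 22, 21 → 25.
X3: always 3 × the x2; 45, 57, 54, 66, 63 → 75.
Combining the parts gives {x1=-30 x2=25 x3=75}.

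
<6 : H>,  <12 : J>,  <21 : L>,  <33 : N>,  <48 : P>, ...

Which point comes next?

For the first slot, differences are 6, 9, 12, … (increasing by 3 each time): 6, 12, 21, 33, 48 → 66.
Letter: letters move forward 2 places in the alphabet, so H, J, L, N, P → R.
Combining the parts gives <66 : R>.

<66 : R>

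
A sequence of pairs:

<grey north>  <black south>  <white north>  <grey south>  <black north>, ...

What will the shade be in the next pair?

white

For the shade, repeats grey → black → white: grey, black, white, grey, black → white.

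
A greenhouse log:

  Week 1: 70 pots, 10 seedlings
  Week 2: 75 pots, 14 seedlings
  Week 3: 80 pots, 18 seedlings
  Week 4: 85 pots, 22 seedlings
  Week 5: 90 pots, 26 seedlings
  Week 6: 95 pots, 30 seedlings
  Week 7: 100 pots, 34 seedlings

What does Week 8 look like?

105 pots, 38 seedlings

Pots: +5 each step, so 70, 75, 80, 85, 90, 95, 100 → 105.
Seedlings: 10, 14, 18, 22, 26, 30, 34 → 38 (+4 each step).
So the next line is 105 pots, 38 seedlings.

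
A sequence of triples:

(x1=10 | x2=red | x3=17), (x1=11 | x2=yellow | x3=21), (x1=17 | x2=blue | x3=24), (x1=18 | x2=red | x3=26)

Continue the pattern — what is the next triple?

For the x1, alternating steps +1, +6, +1, +6, …: 10, 11, 17, 18 → 24.
X2 goes red, yellow, blue, red → yellow (repeats red → yellow → blue).
For the x3, differences are 4, 3, 2, … (decreasing by 1 each time): 17, 21, 24, 26 → 27.
So the next triple is (x1=24 | x2=yellow | x3=27).

(x1=24 | x2=yellow | x3=27)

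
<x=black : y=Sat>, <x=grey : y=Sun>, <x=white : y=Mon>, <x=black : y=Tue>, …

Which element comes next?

<x=grey : y=Wed>

X: black, grey, white, black → grey (repeats black → grey → white).
Y — runs through the weekdays Mon→Sun: Sat, Sun, Mon, Tue → Wed.
Combining the parts gives <x=grey : y=Wed>.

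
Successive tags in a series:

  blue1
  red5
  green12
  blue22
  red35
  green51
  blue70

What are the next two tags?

Colour: blue, red, green, blue, red, green, blue → red → green (repeats blue → red → green).
Second component: 1, 5, 12, 22, 35, 51, 70 → 92 → 117 (differences are 4, 7, 10, … (increasing by 3 each time)).
Putting the parts together: red92 and then green117.

red92 then green117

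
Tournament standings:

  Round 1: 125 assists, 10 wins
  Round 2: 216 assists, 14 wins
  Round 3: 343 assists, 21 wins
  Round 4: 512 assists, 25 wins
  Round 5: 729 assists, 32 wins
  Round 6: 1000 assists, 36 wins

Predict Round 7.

1331 assists, 43 wins

For the assists, perfect cubes: 5³, 6³, 7³, …: 125, 216, 343, 512, 729, 1000 → 1331.
For the wins, alternating steps +4, +7, +4, +7, …: 10, 14, 21, 25, 32, 36 → 43.
Putting it together: 1331 assists, 43 wins.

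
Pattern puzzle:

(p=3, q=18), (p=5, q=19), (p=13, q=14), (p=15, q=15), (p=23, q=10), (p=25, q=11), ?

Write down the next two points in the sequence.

(p=33, q=6), (p=35, q=7)

For the p, alternating steps +2, +8, +2, +8, …: 3, 5, 13, 15, 23, 25 → 33 → 35.
For the q, alternating steps +1, −5, +1, −5, …: 18, 19, 14, 15, 10, 11 → 6 → 7.
So the next two points are (p=33, q=6) and (p=35, q=7).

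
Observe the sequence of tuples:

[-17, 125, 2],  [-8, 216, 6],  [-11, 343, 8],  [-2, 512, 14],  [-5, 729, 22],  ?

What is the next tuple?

For the first coordinate, alternating steps +9, −3, +9, −3, …: -17, -8, -11, -2, -5 → 4.
Second coordinate — perfect cubes: 5³, 6³, 7³, …: 125, 216, 343, 512, 729 → 1000.
Third coordinate — each term is the sum of the two before it: 2, 6, 8, 14, 22 → 36.
Combining the parts gives [4, 1000, 36].

[4, 1000, 36]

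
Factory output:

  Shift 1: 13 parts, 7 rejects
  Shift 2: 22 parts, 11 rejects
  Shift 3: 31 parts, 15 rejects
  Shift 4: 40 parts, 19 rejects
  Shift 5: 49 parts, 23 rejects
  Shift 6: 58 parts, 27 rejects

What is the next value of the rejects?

For the rejects, +4 each step: 7, 11, 15, 19, 23, 27 → 31.

31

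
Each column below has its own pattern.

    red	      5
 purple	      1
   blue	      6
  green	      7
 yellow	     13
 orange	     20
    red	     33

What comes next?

Colour: repeats red → purple → blue → green → yellow → orange, so red, purple, blue, green, yellow, orange, red → purple.
Second component goes 5, 1, 6, 7, 13, 20, 33 → 53 (each term is the sum of the two before it).
Putting it together: purple  53.

purple  53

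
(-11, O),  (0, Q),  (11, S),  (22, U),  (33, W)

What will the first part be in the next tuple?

First part goes -11, 0, 11, 22, 33 → 44 (+11 each step).

44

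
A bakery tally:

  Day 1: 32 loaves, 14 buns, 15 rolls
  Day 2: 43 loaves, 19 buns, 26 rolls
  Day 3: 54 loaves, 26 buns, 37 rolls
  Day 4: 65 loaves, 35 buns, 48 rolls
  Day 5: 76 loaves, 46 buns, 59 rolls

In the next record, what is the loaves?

87

Loaves goes 32, 43, 54, 65, 76 → 87 (+11 each step).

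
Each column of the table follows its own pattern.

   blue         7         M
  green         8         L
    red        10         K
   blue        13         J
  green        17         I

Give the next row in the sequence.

red  22  H

Colour — repeats blue → green → red: blue, green, red, blue, green → red.
Second component goes 7, 8, 10, 13, 17 → 22 (differences are 1, 2, 3, … (increasing by 1 each time)).
Letter goes M, L, K, J, I → H (letters move back 1 place in the alphabet).
Putting it together: red  22  H.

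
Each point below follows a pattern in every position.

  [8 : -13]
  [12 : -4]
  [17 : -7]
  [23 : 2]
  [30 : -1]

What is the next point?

For the first entry, differences are 4, 5, 6, … (increasing by 1 each time): 8, 12, 17, 23, 30 → 38.
For the second entry, alternating steps +9, −3, +9, −3, …: -13, -4, -7, 2, -1 → 8.
Combining the parts gives [38 : 8].

[38 : 8]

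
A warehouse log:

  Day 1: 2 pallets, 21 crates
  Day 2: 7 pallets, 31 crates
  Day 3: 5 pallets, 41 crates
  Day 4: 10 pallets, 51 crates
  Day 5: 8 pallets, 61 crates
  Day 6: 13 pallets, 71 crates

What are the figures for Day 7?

For the pallets, alternating steps +5, −2, +5, −2, …: 2, 7, 5, 10, 8, 13 → 11.
Crates — +10 each step: 21, 31, 41, 51, 61, 71 → 81.
So the next row is 11 pallets, 81 crates.

11 pallets, 81 crates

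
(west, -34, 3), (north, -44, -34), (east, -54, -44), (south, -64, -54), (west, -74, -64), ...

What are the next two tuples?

(north, -84, -74), (east, -94, -84)

Direction goes west, north, east, south, west → north → east (repeats west → north → east → south).
Second value — −10 each step: -34, -44, -54, -64, -74 → -84 → -94.
Third value: always the previous value of the second value, so 3, -34, -44, -54, -64 → -74 → -84.
Putting the parts together: (north, -84, -74) and then (east, -94, -84).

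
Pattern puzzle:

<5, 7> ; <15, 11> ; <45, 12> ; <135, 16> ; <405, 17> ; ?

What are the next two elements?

<1215, 21>, <3645, 22>

First entry: ×3 each step; 5, 15, 45, 135, 405 → 1215 → 3645.
Second entry: alternating steps +4, +1, +4, +1, …, so 7, 11, 12, 16, 17 → 21 → 22.
So the next two elements are <1215, 21> and <3645, 22>.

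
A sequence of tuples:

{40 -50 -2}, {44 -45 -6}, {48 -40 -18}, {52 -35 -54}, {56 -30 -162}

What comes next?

First component: +4 each step, so 40, 44, 48, 52, 56 → 60.
Second component: -50, -45, -40, -35, -30 → -25 (+5 each step).
Third component goes -2, -6, -18, -54, -162 → -486 (×3 each step).
So the next tuple is {60 -25 -486}.

{60 -25 -486}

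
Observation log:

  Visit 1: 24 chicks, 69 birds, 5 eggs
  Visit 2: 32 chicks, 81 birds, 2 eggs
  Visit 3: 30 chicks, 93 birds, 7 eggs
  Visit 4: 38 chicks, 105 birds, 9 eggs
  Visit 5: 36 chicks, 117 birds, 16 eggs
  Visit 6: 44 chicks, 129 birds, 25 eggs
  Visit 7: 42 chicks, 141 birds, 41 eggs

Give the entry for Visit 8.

Chicks: 24, 32, 30, 38, 36, 44, 42 → 50 (alternating steps +8, −2, +8, −2, …).
Birds: +12 each step, so 69, 81, 93, 105, 117, 129, 141 → 153.
Eggs: each term is the sum of the two before it, so 5, 2, 7, 9, 16, 25, 41 → 66.
Combining the parts gives 50 chicks, 153 birds, 66 eggs.

50 chicks, 153 birds, 66 eggs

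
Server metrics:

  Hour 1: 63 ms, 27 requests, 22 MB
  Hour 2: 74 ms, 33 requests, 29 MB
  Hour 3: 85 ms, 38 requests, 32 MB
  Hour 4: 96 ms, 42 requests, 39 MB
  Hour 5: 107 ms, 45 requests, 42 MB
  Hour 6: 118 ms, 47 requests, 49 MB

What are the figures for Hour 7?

Ms goes 63, 74, 85, 96, 107, 118 → 129 (+11 each step).
Requests — differences are 6, 5, 4, … (decreasing by 1 each time): 27, 33, 38, 42, 45, 47 → 48.
MB: alternating steps +7, +3, +7, +3, …, so 22, 29, 32, 39, 42, 49 → 52.
Combining the parts gives 129 ms, 48 requests, 52 MB.

129 ms, 48 requests, 52 MB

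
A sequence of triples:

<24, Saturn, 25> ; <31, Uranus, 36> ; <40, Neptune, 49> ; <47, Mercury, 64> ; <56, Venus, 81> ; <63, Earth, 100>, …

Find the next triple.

<72, Mars, 121>

First value: alternating steps +7, +9, +7, +9, …; 24, 31, 40, 47, 56, 63 → 72.
Planet goes Saturn, Uranus, Neptune, Mercury, Venus, Earth → Mars (runs through the planets Mercury→Neptune).
Third value goes 25, 36, 49, 64, 81, 100 → 121 (perfect squares: 5², 6², 7², …).
Combining the parts gives <72, Mars, 121>.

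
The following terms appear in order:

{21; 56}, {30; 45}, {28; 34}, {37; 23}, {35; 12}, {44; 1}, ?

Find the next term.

First coordinate — alternating steps +9, −2, +9, −2, …: 21, 30, 28, 37, 35, 44 → 42.
Second coordinate: −11 each step, so 56, 45, 34, 23, 12, 1 → -10.
So the next term is {42; -10}.

{42; -10}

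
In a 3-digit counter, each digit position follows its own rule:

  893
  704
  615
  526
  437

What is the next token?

348

First digit: −1 each step, mod 10; 8, 7, 6, 5, 4 → 3.
Second digit: +1 each step, mod 10, so 9, 0, 1, 2, 3 → 4.
Third digit goes 3, 4, 5, 6, 7 → 8 (+1 each step, mod 10).
So the next token is 348.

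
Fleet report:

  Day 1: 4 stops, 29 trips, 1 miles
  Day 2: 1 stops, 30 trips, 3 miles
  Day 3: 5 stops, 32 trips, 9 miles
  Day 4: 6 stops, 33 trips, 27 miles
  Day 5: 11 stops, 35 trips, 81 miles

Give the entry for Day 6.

17 stops, 36 trips, 243 miles

Stops: 4, 1, 5, 6, 11 → 17 (each term is the sum of the two before it).
Trips goes 29, 30, 32, 33, 35 → 36 (alternating steps +1, +2, +1, +2, …).
For the miles, ×3 each step: 1, 3, 9, 27, 81 → 243.
Putting it together: 17 stops, 36 trips, 243 miles.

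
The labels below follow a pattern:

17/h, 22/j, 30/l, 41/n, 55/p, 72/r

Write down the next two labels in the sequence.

First component: 17, 22, 30, 41, 55, 72 → 92 → 115 (differences are 5, 8, 11, … (increasing by 3 each time)).
Letter: letters move forward 2 places in the alphabet, so h, j, l, n, p, r → t → v.
So the next two labels are 92/t and 115/v.

92/t then 115/v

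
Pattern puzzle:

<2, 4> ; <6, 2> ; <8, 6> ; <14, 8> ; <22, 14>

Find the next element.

First part: each term is the sum of the two before it; 2, 6, 8, 14, 22 → 36.
Second part — always the previous value of the first part: 4, 2, 6, 8, 14 → 22.
So the next element is <36, 22>.

<36, 22>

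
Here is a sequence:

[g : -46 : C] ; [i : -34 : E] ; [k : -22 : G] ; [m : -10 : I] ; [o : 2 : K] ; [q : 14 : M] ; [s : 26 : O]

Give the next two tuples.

[u : 38 : Q], [w : 50 : S]

For the first letter, letters move forward 2 places in the alphabet: g, i, k, m, o, q, s → u → w.
Second entry: +12 each step; -46, -34, -22, -10, 2, 14, 26 → 38 → 50.
Second letter: letters move forward 2 places in the alphabet; C, E, G, I, K, M, O → Q → S.
So the next two tuples are [u : 38 : Q] and [w : 50 : S].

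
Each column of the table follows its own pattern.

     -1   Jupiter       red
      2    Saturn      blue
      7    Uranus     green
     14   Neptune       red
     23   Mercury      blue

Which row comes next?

For the first component, differences are 3, 5, 7, … (increasing by 2 each time): -1, 2, 7, 14, 23 → 34.
Planet goes Jupiter, Saturn, Uranus, Neptune, Mercury → Venus (runs through the planets Mercury→Neptune).
Colour: repeats red → blue → green; red, blue, green, red, blue → green.
Combining the parts gives 34  Venus  green.

34  Venus  green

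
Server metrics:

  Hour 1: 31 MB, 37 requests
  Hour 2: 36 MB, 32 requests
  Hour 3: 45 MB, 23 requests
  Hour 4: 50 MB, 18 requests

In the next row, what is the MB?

59

MB: 31, 36, 45, 50 → 59 (alternating steps +5, +9, +5, +9, …).
Requests: together with the MB always sums to 68; 37, 32, 23, 18 → 9.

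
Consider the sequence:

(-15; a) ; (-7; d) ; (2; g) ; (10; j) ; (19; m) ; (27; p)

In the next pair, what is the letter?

First slot goes -15, -7, 2, 10, 19, 27 → 36 (alternating steps +8, +9, +8, +9, …).
For the letter, letters move forward 3 places in the alphabet: a, d, g, j, m, p → s.

s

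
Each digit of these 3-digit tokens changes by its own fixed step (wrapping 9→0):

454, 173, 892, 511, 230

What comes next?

959

First digit — −3 each step, mod 10: 4, 1, 8, 5, 2 → 9.
Second digit goes 5, 7, 9, 1, 3 → 5 (+2 each step, mod 10).
Third digit: −1 each step, mod 10, so 4, 3, 2, 1, 0 → 9.
Putting it together: 959.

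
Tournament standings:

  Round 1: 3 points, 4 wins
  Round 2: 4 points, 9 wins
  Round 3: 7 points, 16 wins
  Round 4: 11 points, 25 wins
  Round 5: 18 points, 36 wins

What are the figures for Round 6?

Points: 3, 4, 7, 11, 18 → 29 (each term is the sum of the two before it).
Wins — perfect squares: 2², 3², 4², …: 4, 9, 16, 25, 36 → 49.
Putting it together: 29 points, 49 wins.

29 points, 49 wins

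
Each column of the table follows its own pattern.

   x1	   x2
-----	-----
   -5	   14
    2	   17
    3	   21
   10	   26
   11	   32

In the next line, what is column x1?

18

Column x1 goes -5, 2, 3, 10, 11 → 18 (alternating steps +7, +1, +7, +1, …).
Column x2: differences are 3, 4, 5, … (increasing by 1 each time); 14, 17, 21, 26, 32 → 39.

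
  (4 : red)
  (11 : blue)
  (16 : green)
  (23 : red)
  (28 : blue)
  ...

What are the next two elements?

First component: 4, 11, 16, 23, 28 → 35 → 40 (alternating steps +7, +5, +7, +5, …).
Colour: repeats red → blue → green; red, blue, green, red, blue → green → red.
Putting the parts together: (35 : green) and then (40 : red).

(35 : green), (40 : red)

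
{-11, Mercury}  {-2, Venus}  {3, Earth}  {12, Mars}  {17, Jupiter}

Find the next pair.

{26, Saturn}

First component: alternating steps +9, +5, +9, +5, …; -11, -2, 3, 12, 17 → 26.
Planet — runs through the planets Mercury→Neptune: Mercury, Venus, Earth, Mars, Jupiter → Saturn.
Putting it together: {26, Saturn}.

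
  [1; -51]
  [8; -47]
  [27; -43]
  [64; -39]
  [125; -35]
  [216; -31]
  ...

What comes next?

First entry: 1, 8, 27, 64, 125, 216 → 343 (perfect cubes: 1³, 2³, 3³, …).
Second entry goes -51, -47, -43, -39, -35, -31 → -27 (+4 each step).
Combining the parts gives [343; -27].

[343; -27]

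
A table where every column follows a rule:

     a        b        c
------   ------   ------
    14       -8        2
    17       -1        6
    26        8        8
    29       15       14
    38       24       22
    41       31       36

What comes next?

Column a: alternating steps +3, +9, +3, +9, …; 14, 17, 26, 29, 38, 41 → 50.
For the column b, alternating steps +7, +9, +7, +9, …: -8, -1, 8, 15, 24, 31 → 40.
Column c goes 2, 6, 8, 14, 22, 36 → 58 (each term is the sum of the two before it).
Combining the parts gives 50  40  58.

50  40  58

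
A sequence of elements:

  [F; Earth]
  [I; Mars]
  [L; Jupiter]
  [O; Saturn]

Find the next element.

Letter goes F, I, L, O → R (letters move forward 3 places in the alphabet).
Planet — runs through the planets Mercury→Neptune: Earth, Mars, Jupiter, Saturn → Uranus.
Combining the parts gives [R; Uranus].

[R; Uranus]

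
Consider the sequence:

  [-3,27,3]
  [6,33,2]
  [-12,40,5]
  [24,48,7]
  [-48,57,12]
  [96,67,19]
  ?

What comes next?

First entry: ×(-2) each step, so -3, 6, -12, 24, -48, 96 → -192.
Second entry: differences are 6, 7, 8, … (increasing by 1 each time), so 27, 33, 40, 48, 57, 67 → 78.
Third entry — each term is the sum of the two before it: 3, 2, 5, 7, 12, 19 → 31.
Combining the parts gives [-192,78,31].

[-192,78,31]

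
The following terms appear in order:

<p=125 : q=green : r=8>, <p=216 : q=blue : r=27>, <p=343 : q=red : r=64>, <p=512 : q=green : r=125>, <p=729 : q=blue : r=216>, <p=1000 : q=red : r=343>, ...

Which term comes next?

For the p, perfect cubes: 5³, 6³, 7³, …: 125, 216, 343, 512, 729, 1000 → 1331.
Q: repeats green → blue → red, so green, blue, red, green, blue, red → green.
R: perfect cubes: 2³, 3³, 4³, …, so 8, 27, 64, 125, 216, 343 → 512.
Putting it together: <p=1331 : q=green : r=512>.

<p=1331 : q=green : r=512>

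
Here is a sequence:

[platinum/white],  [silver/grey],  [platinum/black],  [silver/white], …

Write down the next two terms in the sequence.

[platinum/grey], [silver/black]

For the metal, alternates platinum ↔ silver: platinum, silver, platinum, silver → platinum → silver.
Shade goes white, grey, black, white → grey → black (repeats white → grey → black).
So the next two terms are [platinum/grey] and [silver/black].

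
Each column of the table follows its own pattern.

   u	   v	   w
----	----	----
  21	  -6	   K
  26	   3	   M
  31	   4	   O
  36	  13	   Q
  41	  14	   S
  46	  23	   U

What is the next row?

51  24  W

Column u: +5 each step; 21, 26, 31, 36, 41, 46 → 51.
For the column v, alternating steps +9, +1, +9, +1, …: -6, 3, 4, 13, 14, 23 → 24.
Column w goes K, M, O, Q, S, U → W (letters move forward 2 places in the alphabet).
So the next row is 51  24  W.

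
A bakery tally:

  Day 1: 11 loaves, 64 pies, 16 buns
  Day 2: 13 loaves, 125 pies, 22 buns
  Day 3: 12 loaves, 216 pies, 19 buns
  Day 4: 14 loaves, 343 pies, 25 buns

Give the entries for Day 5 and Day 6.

13 loaves, 512 pies, 22 buns; 15 loaves, 729 pies, 28 buns

For the loaves, alternating steps +2, −1, +2, −1, …: 11, 13, 12, 14 → 13 → 15.
Pies: 64, 125, 216, 343 → 512 → 729 (perfect cubes: 4³, 5³, 6³, …).
For the buns, alternating steps +6, −3, +6, −3, …: 16, 22, 19, 25 → 22 → 28.
Putting the parts together: 13 loaves, 512 pies, 22 buns and then 15 loaves, 729 pies, 28 buns.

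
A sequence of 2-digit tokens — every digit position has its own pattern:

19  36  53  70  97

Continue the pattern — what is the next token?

First digit: 1, 3, 5, 7, 9 → 1 (+2 each step, mod 10).
Second digit: 9, 6, 3, 0, 7 → 4 (−3 each step, mod 10).
Putting it together: 14.

14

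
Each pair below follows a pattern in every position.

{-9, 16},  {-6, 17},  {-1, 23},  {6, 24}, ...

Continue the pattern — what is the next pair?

{15, 30}

For the first value, differences are 3, 5, 7, … (increasing by 2 each time): -9, -6, -1, 6 → 15.
Second value goes 16, 17, 23, 24 → 30 (alternating steps +1, +6, +1, +6, …).
Putting it together: {15, 30}.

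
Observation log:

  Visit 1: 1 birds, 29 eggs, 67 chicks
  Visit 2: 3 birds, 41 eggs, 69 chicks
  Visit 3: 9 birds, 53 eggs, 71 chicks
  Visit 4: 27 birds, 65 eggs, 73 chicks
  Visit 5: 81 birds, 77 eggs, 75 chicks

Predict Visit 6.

Birds goes 1, 3, 9, 27, 81 → 243 (×3 each step).
Eggs: 29, 41, 53, 65, 77 → 89 (+12 each step).
Chicks: 67, 69, 71, 73, 75 → 77 (+2 each step).
So the next record is 243 birds, 89 eggs, 77 chicks.

243 birds, 89 eggs, 77 chicks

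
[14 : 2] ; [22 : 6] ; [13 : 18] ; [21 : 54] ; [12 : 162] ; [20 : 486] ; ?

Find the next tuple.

[11 : 1458]

First slot: alternating steps +8, −9, +8, −9, …; 14, 22, 13, 21, 12, 20 → 11.
Second slot — ×3 each step: 2, 6, 18, 54, 162, 486 → 1458.
So the next tuple is [11 : 1458].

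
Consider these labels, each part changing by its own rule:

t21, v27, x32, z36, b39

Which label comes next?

d41

Letter: letters move forward 2 places in the alphabet, wrapping Z→A; t, v, x, z, b → d.
Second component: differences are 6, 5, 4, … (decreasing by 1 each time), so 21, 27, 32, 36, 39 → 41.
Combining the parts gives d41.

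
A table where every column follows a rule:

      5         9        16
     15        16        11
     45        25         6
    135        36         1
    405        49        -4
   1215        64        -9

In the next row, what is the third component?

Third component: 16, 11, 6, 1, -4, -9 → -14 (−5 each step).

-14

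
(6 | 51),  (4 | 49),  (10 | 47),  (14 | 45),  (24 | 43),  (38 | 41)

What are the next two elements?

First slot: each term is the sum of the two before it, so 6, 4, 10, 14, 24, 38 → 62 → 100.
Second slot — −2 each step: 51, 49, 47, 45, 43, 41 → 39 → 37.
So the next two elements are (62 | 39) and (100 | 37).

(62 | 39), (100 | 37)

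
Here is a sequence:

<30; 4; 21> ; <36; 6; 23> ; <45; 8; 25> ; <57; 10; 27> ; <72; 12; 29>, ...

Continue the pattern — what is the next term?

<90; 14; 31>

First part: differences are 6, 9, 12, … (increasing by 3 each time); 30, 36, 45, 57, 72 → 90.
Second part: 4, 6, 8, 10, 12 → 14 (+2 each step).
Third part goes 21, 23, 25, 27, 29 → 31 (+2 each step).
Combining the parts gives <90; 14; 31>.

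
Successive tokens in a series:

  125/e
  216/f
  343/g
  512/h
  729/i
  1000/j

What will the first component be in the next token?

First component: perfect cubes: 5³, 6³, 7³, …, so 125, 216, 343, 512, 729, 1000 → 1331.
Letter: letters move forward 1 place in the alphabet, so e, f, g, h, i, j → k.

1331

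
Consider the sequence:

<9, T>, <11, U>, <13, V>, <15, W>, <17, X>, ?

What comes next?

<19, Y>

First component: 9, 11, 13, 15, 17 → 19 (+2 each step).
Letter: letters move forward 1 place in the alphabet; T, U, V, W, X → Y.
Combining the parts gives <19, Y>.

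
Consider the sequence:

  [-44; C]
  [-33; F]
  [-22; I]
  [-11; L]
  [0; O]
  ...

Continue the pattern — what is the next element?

[11; R]

First value: -44, -33, -22, -11, 0 → 11 (+11 each step).
Letter — letters move forward 3 places in the alphabet: C, F, I, L, O → R.
Putting it together: [11; R].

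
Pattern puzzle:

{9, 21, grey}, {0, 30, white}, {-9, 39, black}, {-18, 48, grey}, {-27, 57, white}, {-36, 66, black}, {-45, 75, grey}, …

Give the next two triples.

{-54, 84, white}, {-63, 93, black}

First value: 9, 0, -9, -18, -27, -36, -45 → -54 → -63 (−9 each step).
Second value goes 21, 30, 39, 48, 57, 66, 75 → 84 → 93 (together with the first value always sums to 30).
Shade — repeats grey → white → black: grey, white, black, grey, white, black, grey → white → black.
Putting the parts together: {-54, 84, white} and then {-63, 93, black}.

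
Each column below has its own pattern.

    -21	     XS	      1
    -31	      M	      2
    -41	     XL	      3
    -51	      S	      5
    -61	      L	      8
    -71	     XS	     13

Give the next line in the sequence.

First component: −10 each step, so -21, -31, -41, -51, -61, -71 → -81.
Size: repeats XS → M → XL → S → L, so XS, M, XL, S, L, XS → M.
Third component: 1, 2, 3, 5, 8, 13 → 21 (each term is the sum of the two before it).
Putting it together: -81  M  21.

-81  M  21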